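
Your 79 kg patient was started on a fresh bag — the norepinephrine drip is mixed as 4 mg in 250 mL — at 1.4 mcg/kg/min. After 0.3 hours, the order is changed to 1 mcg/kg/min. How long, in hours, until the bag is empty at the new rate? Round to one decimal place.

0.4 hours

Initial rate:
Dose = 1.4 mcg/kg/min × 79 kg = 110.6 mcg/min
110.6 mcg/min × 60 min/hr = 6636 mcg/hr
Concentration = 4 mg ÷ 250 mL = 0.016 mg/mL = 16 mcg/mL
Rate = 6636 mcg/hr ÷ 16 mcg/mL = 414.75 mL/hr
Volume infused so far = 414.75 mL/hr × 0.3 hr = 124.425 mL
Volume remaining = 250 − 124.425 = 125.575 mL
New rate:
Dose = 1 mcg/kg/min × 79 kg = 79 mcg/min
79 mcg/min × 60 min/hr = 4740 mcg/hr
Rate = 4740 mcg/hr ÷ 16 mcg/mL = 296.25 mL/hr
Time remaining = 125.575 mL ÷ 296.25 mL/hr = 0.4238819 hr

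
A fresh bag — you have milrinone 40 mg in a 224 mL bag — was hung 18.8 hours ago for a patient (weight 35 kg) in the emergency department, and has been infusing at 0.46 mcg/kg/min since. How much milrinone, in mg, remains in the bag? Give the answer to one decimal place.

Dose = 0.46 mcg/kg/min × 35 kg = 16.1 mcg/min
16.1 mcg/min × 60 min/hr = 966 mcg/hr
Concentration = 40 mg ÷ 224 mL = 0.1785714 mg/mL = 178.5714 mcg/mL
Rate = 966 mcg/hr ÷ 178.5714 mcg/mL = 5.4096 mL/hr
Volume infused = 5.4096 mL/hr × 18.8 hr = 101.7005 mL
Volume remaining = 224 − 101.7005 = 122.2995 mL
Drug remaining = 122.2995 mL × 178.5714 mcg/mL = 21839.2 mcg = 21.8392 mg

21.8 mg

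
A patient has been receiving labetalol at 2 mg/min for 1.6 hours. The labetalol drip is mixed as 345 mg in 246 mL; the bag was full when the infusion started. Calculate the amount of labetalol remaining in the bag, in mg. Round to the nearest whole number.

2 mg/min × 60 min/hr = 120 mg/hr
Concentration = 345 mg ÷ 246 mL = 1.402439 mg/mL
Rate = 120 mg/hr ÷ 1.402439 mg/mL = 85.56522 mL/hr
Volume infused = 85.56522 mL/hr × 1.6 hr = 136.9043 mL
Volume remaining = 246 − 136.9043 = 109.0957 mL
Drug remaining = 109.0957 mL × 1.402439 mg/mL = 153 mg

153 mg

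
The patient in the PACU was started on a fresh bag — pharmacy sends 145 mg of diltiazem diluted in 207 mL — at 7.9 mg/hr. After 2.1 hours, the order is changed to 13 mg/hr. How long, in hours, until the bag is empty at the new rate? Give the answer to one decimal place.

9.9 hours

Initial rate:
Concentration = 145 mg ÷ 207 mL = 0.7004831 mg/mL
Rate = 7.9 mg/hr ÷ 0.7004831 mg/mL = 11.27793 mL/hr
Volume infused so far = 11.27793 mL/hr × 2.1 hr = 23.68366 mL
Volume remaining = 207 − 23.68366 = 183.3163 mL
New rate:
Rate = 13 mg/hr ÷ 0.7004831 mg/mL = 18.55862 mL/hr
Time remaining = 183.3163 mL ÷ 18.55862 mL/hr = 9.877692 hr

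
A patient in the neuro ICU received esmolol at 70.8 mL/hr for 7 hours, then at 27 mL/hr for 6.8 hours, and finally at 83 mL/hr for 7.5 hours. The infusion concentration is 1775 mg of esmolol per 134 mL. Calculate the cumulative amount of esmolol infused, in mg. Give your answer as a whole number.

17243 mg

Concentration = 1775 mg ÷ 134 mL = 13.24627 mg/mL
Stage 1: 70.8 mL/hr × 7 hr = 495.6 mL → 495.6 mL × 13.24627 mg/mL = 6564.851 mg
Stage 2: 27 mL/hr × 6.8 hr = 183.6 mL → 183.6 mL × 13.24627 mg/mL = 2432.015 mg
Stage 3: 83 mL/hr × 7.5 hr = 622.5 mL → 622.5 mL × 13.24627 mg/mL = 8245.802 mg
Total = 6564.851 + 2432.015 + 8245.802 = 17242.67 mg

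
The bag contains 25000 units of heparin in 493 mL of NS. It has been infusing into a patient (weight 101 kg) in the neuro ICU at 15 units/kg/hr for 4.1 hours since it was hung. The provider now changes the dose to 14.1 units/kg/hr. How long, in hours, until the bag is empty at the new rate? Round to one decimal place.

Initial rate:
Dose = 15 units/kg/hr × 101 kg = 1515 units/hr
Concentration = 25000 units ÷ 493 mL = 50.70994 units/mL
Rate = 1515 units/hr ÷ 50.70994 units/mL = 29.8758 mL/hr
Volume infused so far = 29.8758 mL/hr × 4.1 hr = 122.4908 mL
Volume remaining = 493 − 122.4908 = 370.5092 mL
New rate:
Dose = 14.1 units/kg/hr × 101 kg = 1424.1 units/hr
Rate = 1424.1 units/hr ÷ 50.70994 units/mL = 28.08325 mL/hr
Time remaining = 370.5092 mL ÷ 28.08325 mL/hr = 13.19324 hr

13.2 hours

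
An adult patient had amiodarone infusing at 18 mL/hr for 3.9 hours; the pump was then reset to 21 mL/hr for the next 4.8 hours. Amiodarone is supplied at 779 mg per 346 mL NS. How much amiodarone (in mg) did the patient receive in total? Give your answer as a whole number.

Concentration = 779 mg ÷ 346 mL = 2.251445 mg/mL
Stage 1: 18 mL/hr × 3.9 hr = 70.2 mL → 70.2 mL × 2.251445 mg/mL = 158.0514 mg
Stage 2: 21 mL/hr × 4.8 hr = 100.8 mL → 100.8 mL × 2.251445 mg/mL = 226.9457 mg
Total = 158.0514 + 226.9457 = 384.9971 mg

385 mg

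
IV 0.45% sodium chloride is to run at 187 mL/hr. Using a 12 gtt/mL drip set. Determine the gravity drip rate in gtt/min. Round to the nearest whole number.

37 gtt/min

187 mL/hr ÷ 60 min/hr = 3.116667 mL/min
3.116667 mL/min × 12 gtt/mL = 37.4 gtt/min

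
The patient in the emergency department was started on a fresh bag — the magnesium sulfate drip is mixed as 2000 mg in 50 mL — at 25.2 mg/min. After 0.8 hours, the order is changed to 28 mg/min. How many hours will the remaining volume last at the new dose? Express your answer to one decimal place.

Initial rate:
25.2 mg/min × 60 min/hr = 1512 mg/hr
Concentration = 2000 mg ÷ 50 mL = 40 mg/mL
Rate = 1512 mg/hr ÷ 40 mg/mL = 37.8 mL/hr
Volume infused so far = 37.8 mL/hr × 0.8 hr = 30.24 mL
Volume remaining = 50 − 30.24 = 19.76 mL
New rate:
28 mg/min × 60 min/hr = 1680 mg/hr
Rate = 1680 mg/hr ÷ 40 mg/mL = 42 mL/hr
Time remaining = 19.76 mL ÷ 42 mL/hr = 0.4704762 hr

0.5 hours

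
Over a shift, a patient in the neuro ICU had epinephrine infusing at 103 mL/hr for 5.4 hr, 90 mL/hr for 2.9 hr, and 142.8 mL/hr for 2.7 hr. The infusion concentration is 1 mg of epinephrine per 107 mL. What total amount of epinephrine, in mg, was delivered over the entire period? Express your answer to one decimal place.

Concentration = 1 mg ÷ 107 mL = 0.009345794 mg/mL
Stage 1: 103 mL/hr × 5.4 hr = 556.2 mL → 556.2 mL × 0.009345794 mg/mL = 5.198131 mg
Stage 2: 90 mL/hr × 2.9 hr = 261 mL → 261 mL × 0.009345794 mg/mL = 2.439252 mg
Stage 3: 142.8 mL/hr × 2.7 hr = 385.56 mL → 385.56 mL × 0.009345794 mg/mL = 3.603364 mg
Total = 5.198131 + 2.439252 + 3.603364 = 11.24075 mg

11.2 mg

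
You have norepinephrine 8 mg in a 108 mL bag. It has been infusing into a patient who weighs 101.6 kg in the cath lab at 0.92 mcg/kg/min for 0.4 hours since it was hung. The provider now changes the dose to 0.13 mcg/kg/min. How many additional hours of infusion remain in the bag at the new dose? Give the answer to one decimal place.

7.3 hours

Initial rate:
Dose = 0.92 mcg/kg/min × 101.6 kg = 93.472 mcg/min
93.472 mcg/min × 60 min/hr = 5608.32 mcg/hr
Concentration = 8 mg ÷ 108 mL = 0.07407407 mg/mL = 74.07407 mcg/mL
Rate = 5608.32 mcg/hr ÷ 74.07407 mcg/mL = 75.71232 mL/hr
Volume infused so far = 75.71232 mL/hr × 0.4 hr = 30.28493 mL
Volume remaining = 108 − 30.28493 = 77.71507 mL
New rate:
Dose = 0.13 mcg/kg/min × 101.6 kg = 13.208 mcg/min
13.208 mcg/min × 60 min/hr = 792.48 mcg/hr
Rate = 792.48 mcg/hr ÷ 74.07407 mcg/mL = 10.69848 mL/hr
Time remaining = 77.71507 mL ÷ 10.69848 mL/hr = 7.264123 hr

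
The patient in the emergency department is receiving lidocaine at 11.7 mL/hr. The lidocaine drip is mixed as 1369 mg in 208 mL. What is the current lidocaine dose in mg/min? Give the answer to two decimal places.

Concentration = 1369 mg ÷ 208 mL = 6.581731 mg/mL
Drug rate = 11.7 mL/hr × 6.581731 mg/mL = 77.00625 mg/hr
77.00625 mg/hr ÷ 60 min/hr = 1.283438 mg/min

1.28 mg/min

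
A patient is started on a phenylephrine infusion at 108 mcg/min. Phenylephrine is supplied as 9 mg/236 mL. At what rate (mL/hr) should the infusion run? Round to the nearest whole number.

170 mL/hr

108 mcg/min × 60 min/hr = 6480 mcg/hr
Concentration = 9 mg ÷ 236 mL = 0.03813559 mg/mL = 38.13559 mcg/mL
Rate = 6480 mcg/hr ÷ 38.13559 mcg/mL = 169.92 mL/hr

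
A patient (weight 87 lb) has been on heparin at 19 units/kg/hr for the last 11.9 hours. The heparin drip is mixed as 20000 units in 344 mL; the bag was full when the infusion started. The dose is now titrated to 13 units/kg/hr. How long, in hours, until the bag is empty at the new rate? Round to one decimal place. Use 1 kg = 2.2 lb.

Initial rate:
Weight = 87 lb ÷ 2.2 lb/kg = 39.54545 kg
Dose = 19 units/kg/hr × 39.54545 kg = 751.3636 units/hr
Concentration = 20000 units ÷ 344 mL = 58.13953 units/mL
Rate = 751.3636 units/hr ÷ 58.13953 units/mL = 12.92345 mL/hr
Volume infused so far = 12.92345 mL/hr × 11.9 hr = 153.7891 mL
Volume remaining = 344 − 153.7891 = 190.2109 mL
New rate:
Dose = 13 units/kg/hr × 39.54545 kg = 514.0909 units/hr
Rate = 514.0909 units/hr ÷ 58.13953 units/mL = 8.842364 mL/hr
Time remaining = 190.2109 mL ÷ 8.842364 mL/hr = 21.51132 hr

21.5 hours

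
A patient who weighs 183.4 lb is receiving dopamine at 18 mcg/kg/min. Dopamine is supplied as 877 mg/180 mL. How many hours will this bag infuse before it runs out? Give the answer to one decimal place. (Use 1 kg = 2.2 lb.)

Weight = 183.4 lb ÷ 2.2 lb/kg = 83.36364 kg
Dose = 18 mcg/kg/min × 83.36364 kg = 1500.545 mcg/min
1500.545 mcg/min × 60 min/hr = 90032.73 mcg/hr
Concentration = 877 mg ÷ 180 mL = 4.872222 mg/mL = 4872.222 mcg/mL
Rate = 90032.73 mcg/hr ÷ 4872.222 mcg/mL = 18.47878 mL/hr
Duration = 180 mL ÷ 18.47878 mL/hr = 9.740902 hr

9.7 hours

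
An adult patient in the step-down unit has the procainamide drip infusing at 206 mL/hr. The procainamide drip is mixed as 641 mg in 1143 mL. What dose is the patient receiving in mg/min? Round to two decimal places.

1.93 mg/min

Concentration = 641 mg ÷ 1143 mL = 0.5608049 mg/mL
Drug rate = 206 mL/hr × 0.5608049 mg/mL = 115.5258 mg/hr
115.5258 mg/hr ÷ 60 min/hr = 1.92543 mg/min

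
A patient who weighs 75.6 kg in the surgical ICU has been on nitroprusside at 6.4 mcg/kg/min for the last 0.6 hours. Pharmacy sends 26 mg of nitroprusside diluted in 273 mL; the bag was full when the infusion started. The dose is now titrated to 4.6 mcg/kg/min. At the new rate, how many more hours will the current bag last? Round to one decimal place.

0.4 hours

Initial rate:
Dose = 6.4 mcg/kg/min × 75.6 kg = 483.84 mcg/min
483.84 mcg/min × 60 min/hr = 29030.4 mcg/hr
Concentration = 26 mg ÷ 273 mL = 0.0952381 mg/mL = 95.2381 mcg/mL
Rate = 29030.4 mcg/hr ÷ 95.2381 mcg/mL = 304.8192 mL/hr
Volume infused so far = 304.8192 mL/hr × 0.6 hr = 182.8915 mL
Volume remaining = 273 − 182.8915 = 90.10848 mL
New rate:
Dose = 4.6 mcg/kg/min × 75.6 kg = 347.76 mcg/min
347.76 mcg/min × 60 min/hr = 20865.6 mcg/hr
Rate = 20865.6 mcg/hr ÷ 95.2381 mcg/mL = 219.0888 mL/hr
Time remaining = 90.10848 mL ÷ 219.0888 mL/hr = 0.4112875 hr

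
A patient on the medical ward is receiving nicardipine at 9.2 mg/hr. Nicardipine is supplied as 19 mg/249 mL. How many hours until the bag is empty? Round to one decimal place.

2.1 hours

Concentration = 19 mg ÷ 249 mL = 0.07630522 mg/mL
Rate = 9.2 mg/hr ÷ 0.07630522 mg/mL = 120.5684 mL/hr
Duration = 249 mL ÷ 120.5684 mL/hr = 2.065217 hr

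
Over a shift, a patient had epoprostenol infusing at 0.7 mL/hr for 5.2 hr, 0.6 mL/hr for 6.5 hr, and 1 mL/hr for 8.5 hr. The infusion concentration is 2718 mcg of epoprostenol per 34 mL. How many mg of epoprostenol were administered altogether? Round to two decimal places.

Concentration = 2718 mcg ÷ 34 mL = 79.94118 mcg/mL
Stage 1: 0.7 mL/hr × 5.2 hr = 3.64 mL → 3.64 mL × 79.94118 mcg/mL = 290.9859 mcg
Stage 2: 0.6 mL/hr × 6.5 hr = 3.9 mL → 3.9 mL × 79.94118 mcg/mL = 311.7706 mcg
Stage 3: 1 mL/hr × 8.5 hr = 8.5 mL → 8.5 mL × 79.94118 mcg/mL = 679.5 mcg
Total = 290.9859 + 311.7706 + 679.5 = 1282.256 mcg = 1.282256 mg

1.28 mg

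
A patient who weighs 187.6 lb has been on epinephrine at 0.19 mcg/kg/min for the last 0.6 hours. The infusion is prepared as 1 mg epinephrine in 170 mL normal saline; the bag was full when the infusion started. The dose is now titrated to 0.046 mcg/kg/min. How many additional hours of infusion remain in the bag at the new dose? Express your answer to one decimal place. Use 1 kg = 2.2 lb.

Initial rate:
Weight = 187.6 lb ÷ 2.2 lb/kg = 85.27273 kg
Dose = 0.19 mcg/kg/min × 85.27273 kg = 16.20182 mcg/min
16.20182 mcg/min × 60 min/hr = 972.1091 mcg/hr
Concentration = 1 mg ÷ 170 mL = 0.005882353 mg/mL = 5.882353 mcg/mL
Rate = 972.1091 mcg/hr ÷ 5.882353 mcg/mL = 165.2585 mL/hr
Volume infused so far = 165.2585 mL/hr × 0.6 hr = 99.15513 mL
Volume remaining = 170 − 99.15513 = 70.84487 mL
New rate:
Dose = 0.046 mcg/kg/min × 85.27273 kg = 3.922545 mcg/min
3.922545 mcg/min × 60 min/hr = 235.3527 mcg/hr
Rate = 235.3527 mcg/hr ÷ 5.882353 mcg/mL = 40.00996 mL/hr
Time remaining = 70.84487 mL ÷ 40.00996 mL/hr = 1.770681 hr

1.8 hours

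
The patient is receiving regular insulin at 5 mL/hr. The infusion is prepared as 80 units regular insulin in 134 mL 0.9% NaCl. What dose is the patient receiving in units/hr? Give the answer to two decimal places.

Concentration = 80 units ÷ 134 mL = 0.5970149 units/mL
Drug rate = 5 mL/hr × 0.5970149 units/mL = 2.985075 units/hr

2.99 units/hr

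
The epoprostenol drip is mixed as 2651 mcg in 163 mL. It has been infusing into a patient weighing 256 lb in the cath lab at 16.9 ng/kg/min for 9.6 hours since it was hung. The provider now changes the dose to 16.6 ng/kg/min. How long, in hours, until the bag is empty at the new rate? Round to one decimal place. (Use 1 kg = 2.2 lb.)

Initial rate:
Weight = 256 lb ÷ 2.2 lb/kg = 116.3636 kg
Dose = 16.9 ng/kg/min × 116.3636 kg = 1966.545 ng/min
1966.545 ng/min × 60 min/hr = 117992.7 ng/hr
Concentration = 2651 mcg ÷ 163 mL = 16.2638 mcg/mL = 16263.8 ng/mL
Rate = 117992.7 ng/hr ÷ 16263.8 ng/mL = 7.254928 mL/hr
Volume infused so far = 7.254928 mL/hr × 9.6 hr = 69.64731 mL
Volume remaining = 163 − 69.64731 = 93.35269 mL
New rate:
Dose = 16.6 ng/kg/min × 116.3636 kg = 1931.636 ng/min
1931.636 ng/min × 60 min/hr = 115898.2 ng/hr
Rate = 115898.2 ng/hr ÷ 16263.8 ng/mL = 7.126142 mL/hr
Time remaining = 93.35269 mL ÷ 7.126142 mL/hr = 13.10003 hr

13.1 hours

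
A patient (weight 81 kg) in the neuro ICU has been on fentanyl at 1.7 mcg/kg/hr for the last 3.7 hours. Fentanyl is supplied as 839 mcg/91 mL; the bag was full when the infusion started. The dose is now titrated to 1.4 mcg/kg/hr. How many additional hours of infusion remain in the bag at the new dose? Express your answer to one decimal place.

Initial rate:
Dose = 1.7 mcg/kg/hr × 81 kg = 137.7 mcg/hr
Concentration = 839 mcg ÷ 91 mL = 9.21978 mcg/mL
Rate = 137.7 mcg/hr ÷ 9.21978 mcg/mL = 14.93528 mL/hr
Volume infused so far = 14.93528 mL/hr × 3.7 hr = 55.26054 mL
Volume remaining = 91 − 55.26054 = 35.73946 mL
New rate:
Dose = 1.4 mcg/kg/hr × 81 kg = 113.4 mcg/hr
Rate = 113.4 mcg/hr ÷ 9.21978 mcg/mL = 12.29964 mL/hr
Time remaining = 35.73946 mL ÷ 12.29964 mL/hr = 2.905732 hr

2.9 hours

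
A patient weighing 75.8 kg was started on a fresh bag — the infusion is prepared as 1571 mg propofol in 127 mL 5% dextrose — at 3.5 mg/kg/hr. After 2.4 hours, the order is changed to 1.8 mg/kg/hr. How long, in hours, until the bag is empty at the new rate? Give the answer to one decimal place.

6.8 hours

Initial rate:
Dose = 3.5 mg/kg/hr × 75.8 kg = 265.3 mg/hr
Concentration = 1571 mg ÷ 127 mL = 12.37008 mg/mL
Rate = 265.3 mg/hr ÷ 12.37008 mg/mL = 21.44691 mL/hr
Volume infused so far = 21.44691 mL/hr × 2.4 hr = 51.47259 mL
Volume remaining = 127 − 51.47259 = 75.52741 mL
New rate:
Dose = 1.8 mg/kg/hr × 75.8 kg = 136.44 mg/hr
Rate = 136.44 mg/hr ÷ 12.37008 mg/mL = 11.02984 mL/hr
Time remaining = 75.52741 mL ÷ 11.02984 mL/hr = 6.847552 hr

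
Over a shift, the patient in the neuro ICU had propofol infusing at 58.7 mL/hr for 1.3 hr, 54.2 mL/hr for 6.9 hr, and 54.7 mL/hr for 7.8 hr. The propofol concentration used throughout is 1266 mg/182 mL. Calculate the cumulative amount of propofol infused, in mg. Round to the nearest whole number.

Concentration = 1266 mg ÷ 182 mL = 6.956044 mg/mL
Stage 1: 58.7 mL/hr × 1.3 hr = 76.31 mL → 76.31 mL × 6.956044 mg/mL = 530.8157 mg
Stage 2: 54.2 mL/hr × 6.9 hr = 373.98 mL → 373.98 mL × 6.956044 mg/mL = 2601.421 mg
Stage 3: 54.7 mL/hr × 7.8 hr = 426.66 mL → 426.66 mL × 6.956044 mg/mL = 2967.866 mg
Total = 530.8157 + 2601.421 + 2967.866 = 6100.103 mg

6100 mg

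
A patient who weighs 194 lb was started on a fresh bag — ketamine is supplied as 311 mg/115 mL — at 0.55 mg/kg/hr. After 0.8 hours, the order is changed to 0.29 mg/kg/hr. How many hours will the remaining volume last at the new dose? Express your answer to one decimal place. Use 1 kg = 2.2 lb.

10.6 hours

Initial rate:
Weight = 194 lb ÷ 2.2 lb/kg = 88.18182 kg
Dose = 0.55 mg/kg/hr × 88.18182 kg = 48.5 mg/hr
Concentration = 311 mg ÷ 115 mL = 2.704348 mg/mL
Rate = 48.5 mg/hr ÷ 2.704348 mg/mL = 17.93408 mL/hr
Volume infused so far = 17.93408 mL/hr × 0.8 hr = 14.34727 mL
Volume remaining = 115 − 14.34727 = 100.6527 mL
New rate:
Dose = 0.29 mg/kg/hr × 88.18182 kg = 25.57273 mg/hr
Rate = 25.57273 mg/hr ÷ 2.704348 mg/mL = 9.456153 mL/hr
Time remaining = 100.6527 mL ÷ 9.456153 mL/hr = 10.64415 hr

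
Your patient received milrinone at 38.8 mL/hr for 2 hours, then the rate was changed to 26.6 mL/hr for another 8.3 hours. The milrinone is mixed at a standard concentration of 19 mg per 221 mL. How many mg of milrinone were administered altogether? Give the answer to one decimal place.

25.7 mg

Concentration = 19 mg ÷ 221 mL = 0.08597285 mg/mL
Stage 1: 38.8 mL/hr × 2 hr = 77.6 mL → 77.6 mL × 0.08597285 mg/mL = 6.671493 mg
Stage 2: 26.6 mL/hr × 8.3 hr = 220.78 mL → 220.78 mL × 0.08597285 mg/mL = 18.98109 mg
Total = 6.671493 + 18.98109 = 25.65258 mg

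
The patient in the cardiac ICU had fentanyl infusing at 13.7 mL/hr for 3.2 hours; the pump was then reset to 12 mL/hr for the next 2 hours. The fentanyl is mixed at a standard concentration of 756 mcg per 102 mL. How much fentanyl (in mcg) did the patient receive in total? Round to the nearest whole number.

Concentration = 756 mcg ÷ 102 mL = 7.411765 mcg/mL
Stage 1: 13.7 mL/hr × 3.2 hr = 43.84 mL → 43.84 mL × 7.411765 mcg/mL = 324.9318 mcg
Stage 2: 12 mL/hr × 2 hr = 24 mL → 24 mL × 7.411765 mcg/mL = 177.8824 mcg
Total = 324.9318 + 177.8824 = 502.8141 mcg

503 mcg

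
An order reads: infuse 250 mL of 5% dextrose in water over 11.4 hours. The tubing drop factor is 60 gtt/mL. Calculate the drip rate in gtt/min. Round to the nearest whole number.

22 gtt/min

250 mL ÷ (11.4 hr × 60 = 684 min) = 0.3654971 mL/min
0.3654971 mL/min × 60 gtt/mL = 21.92982 gtt/min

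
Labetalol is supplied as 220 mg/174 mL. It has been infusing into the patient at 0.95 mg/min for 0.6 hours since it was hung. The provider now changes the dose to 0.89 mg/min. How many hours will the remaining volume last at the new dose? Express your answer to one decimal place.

3.5 hours

Initial rate:
0.95 mg/min × 60 min/hr = 57 mg/hr
Concentration = 220 mg ÷ 174 mL = 1.264368 mg/mL
Rate = 57 mg/hr ÷ 1.264368 mg/mL = 45.08182 mL/hr
Volume infused so far = 45.08182 mL/hr × 0.6 hr = 27.04909 mL
Volume remaining = 174 − 27.04909 = 146.9509 mL
New rate:
0.89 mg/min × 60 min/hr = 53.4 mg/hr
Rate = 53.4 mg/hr ÷ 1.264368 mg/mL = 42.23455 mL/hr
Time remaining = 146.9509 mL ÷ 42.23455 mL/hr = 3.479401 hr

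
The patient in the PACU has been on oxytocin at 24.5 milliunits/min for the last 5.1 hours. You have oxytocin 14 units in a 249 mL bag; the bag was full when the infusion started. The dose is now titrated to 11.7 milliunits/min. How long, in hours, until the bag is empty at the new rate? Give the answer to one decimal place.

9.3 hours

Initial rate:
24.5 milliunits/min × 60 min/hr = 1470 milliunits/hr
Concentration = 14 units ÷ 249 mL = 0.0562249 units/mL = 56.2249 milliunits/mL
Rate = 1470 milliunits/hr ÷ 56.2249 milliunits/mL = 26.145 mL/hr
Volume infused so far = 26.145 mL/hr × 5.1 hr = 133.3395 mL
Volume remaining = 249 − 133.3395 = 115.6605 mL
New rate:
11.7 milliunits/min × 60 min/hr = 702 milliunits/hr
Rate = 702 milliunits/hr ÷ 56.2249 milliunits/mL = 12.48557 mL/hr
Time remaining = 115.6605 mL ÷ 12.48557 mL/hr = 9.263533 hr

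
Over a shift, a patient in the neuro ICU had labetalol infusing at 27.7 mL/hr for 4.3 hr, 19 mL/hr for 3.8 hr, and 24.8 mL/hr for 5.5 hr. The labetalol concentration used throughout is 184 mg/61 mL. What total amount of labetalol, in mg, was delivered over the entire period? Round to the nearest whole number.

989 mg

Concentration = 184 mg ÷ 61 mL = 3.016393 mg/mL
Stage 1: 27.7 mL/hr × 4.3 hr = 119.11 mL → 119.11 mL × 3.016393 mg/mL = 359.2826 mg
Stage 2: 19 mL/hr × 3.8 hr = 72.2 mL → 72.2 mL × 3.016393 mg/mL = 217.7836 mg
Stage 3: 24.8 mL/hr × 5.5 hr = 136.4 mL → 136.4 mL × 3.016393 mg/mL = 411.4361 mg
Total = 359.2826 + 217.7836 + 411.4361 = 988.5023 mg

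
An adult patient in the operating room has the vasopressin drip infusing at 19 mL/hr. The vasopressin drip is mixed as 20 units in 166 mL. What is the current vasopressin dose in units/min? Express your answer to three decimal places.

0.038 units/min

Concentration = 20 units ÷ 166 mL = 0.1204819 units/mL
Drug rate = 19 mL/hr × 0.1204819 units/mL = 2.289157 units/hr
2.289157 units/hr ÷ 60 min/hr = 0.03815261 units/min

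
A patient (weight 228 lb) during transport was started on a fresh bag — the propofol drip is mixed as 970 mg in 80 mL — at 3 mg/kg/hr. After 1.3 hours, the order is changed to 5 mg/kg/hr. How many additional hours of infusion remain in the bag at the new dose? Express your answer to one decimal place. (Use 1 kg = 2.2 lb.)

Initial rate:
Weight = 228 lb ÷ 2.2 lb/kg = 103.6364 kg
Dose = 3 mg/kg/hr × 103.6364 kg = 310.9091 mg/hr
Concentration = 970 mg ÷ 80 mL = 12.125 mg/mL
Rate = 310.9091 mg/hr ÷ 12.125 mg/mL = 25.64199 mL/hr
Volume infused so far = 25.64199 mL/hr × 1.3 hr = 33.33458 mL
Volume remaining = 80 − 33.33458 = 46.66542 mL
New rate:
Dose = 5 mg/kg/hr × 103.6364 kg = 518.1818 mg/hr
Rate = 518.1818 mg/hr ÷ 12.125 mg/mL = 42.73664 mL/hr
Time remaining = 46.66542 mL ÷ 42.73664 mL/hr = 1.09193 hr

1.1 hours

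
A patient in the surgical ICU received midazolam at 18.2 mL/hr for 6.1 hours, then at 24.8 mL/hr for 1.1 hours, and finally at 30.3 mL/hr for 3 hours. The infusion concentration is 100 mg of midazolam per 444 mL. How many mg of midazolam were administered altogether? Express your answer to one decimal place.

Concentration = 100 mg ÷ 444 mL = 0.2252252 mg/mL
Stage 1: 18.2 mL/hr × 6.1 hr = 111.02 mL → 111.02 mL × 0.2252252 mg/mL = 25.0045 mg
Stage 2: 24.8 mL/hr × 1.1 hr = 27.28 mL → 27.28 mL × 0.2252252 mg/mL = 6.144144 mg
Stage 3: 30.3 mL/hr × 3 hr = 90.9 mL → 90.9 mL × 0.2252252 mg/mL = 20.47297 mg
Total = 25.0045 + 6.144144 + 20.47297 = 51.62162 mg

51.6 mg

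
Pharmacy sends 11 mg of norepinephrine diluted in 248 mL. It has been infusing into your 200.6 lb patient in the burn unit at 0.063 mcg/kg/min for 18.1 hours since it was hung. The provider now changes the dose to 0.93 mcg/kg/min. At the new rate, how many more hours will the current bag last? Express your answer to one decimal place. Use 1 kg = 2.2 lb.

0.9 hours

Initial rate:
Weight = 200.6 lb ÷ 2.2 lb/kg = 91.18182 kg
Dose = 0.063 mcg/kg/min × 91.18182 kg = 5.744455 mcg/min
5.744455 mcg/min × 60 min/hr = 344.6673 mcg/hr
Concentration = 11 mg ÷ 248 mL = 0.04435484 mg/mL = 44.35484 mcg/mL
Rate = 344.6673 mcg/hr ÷ 44.35484 mcg/mL = 7.77068 mL/hr
Volume infused so far = 7.77068 mL/hr × 18.1 hr = 140.6493 mL
Volume remaining = 248 − 140.6493 = 107.3507 mL
New rate:
Dose = 0.93 mcg/kg/min × 91.18182 kg = 84.79909 mcg/min
84.79909 mcg/min × 60 min/hr = 5087.945 mcg/hr
Rate = 5087.945 mcg/hr ÷ 44.35484 mcg/mL = 114.71 mL/hr
Time remaining = 107.3507 mL ÷ 114.71 mL/hr = 0.9358438 hr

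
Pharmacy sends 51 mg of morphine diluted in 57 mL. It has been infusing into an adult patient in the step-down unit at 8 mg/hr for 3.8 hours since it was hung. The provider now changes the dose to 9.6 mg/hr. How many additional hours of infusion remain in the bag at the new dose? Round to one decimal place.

Initial rate:
Concentration = 51 mg ÷ 57 mL = 0.8947368 mg/mL
Rate = 8 mg/hr ÷ 0.8947368 mg/mL = 8.941176 mL/hr
Volume infused so far = 8.941176 mL/hr × 3.8 hr = 33.97647 mL
Volume remaining = 57 − 33.97647 = 23.02353 mL
New rate:
Rate = 9.6 mg/hr ÷ 0.8947368 mg/mL = 10.72941 mL/hr
Time remaining = 23.02353 mL ÷ 10.72941 mL/hr = 2.145833 hr

2.1 hours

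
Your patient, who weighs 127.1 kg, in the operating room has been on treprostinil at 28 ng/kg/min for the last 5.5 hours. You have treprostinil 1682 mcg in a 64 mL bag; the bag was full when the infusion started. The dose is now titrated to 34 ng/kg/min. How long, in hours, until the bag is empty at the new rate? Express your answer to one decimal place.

Initial rate:
Dose = 28 ng/kg/min × 127.1 kg = 3558.8 ng/min
3558.8 ng/min × 60 min/hr = 213528 ng/hr
Concentration = 1682 mcg ÷ 64 mL = 26.28125 mcg/mL = 26281.25 ng/mL
Rate = 213528 ng/hr ÷ 26281.25 ng/mL = 8.124728 mL/hr
Volume infused so far = 8.124728 mL/hr × 5.5 hr = 44.686 mL
Volume remaining = 64 − 44.686 = 19.314 mL
New rate:
Dose = 34 ng/kg/min × 127.1 kg = 4321.4 ng/min
4321.4 ng/min × 60 min/hr = 259284 ng/hr
Rate = 259284 ng/hr ÷ 26281.25 ng/mL = 9.865741 mL/hr
Time remaining = 19.314 mL ÷ 9.865741 mL/hr = 1.957683 hr

2.0 hours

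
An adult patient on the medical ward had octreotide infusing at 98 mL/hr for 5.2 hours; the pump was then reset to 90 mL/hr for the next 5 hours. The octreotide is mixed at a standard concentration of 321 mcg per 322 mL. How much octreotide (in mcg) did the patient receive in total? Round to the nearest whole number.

Concentration = 321 mcg ÷ 322 mL = 0.9968944 mcg/mL
Stage 1: 98 mL/hr × 5.2 hr = 509.6 mL → 509.6 mL × 0.9968944 mcg/mL = 508.0174 mcg
Stage 2: 90 mL/hr × 5 hr = 450 mL → 450 mL × 0.9968944 mcg/mL = 448.6025 mcg
Total = 508.0174 + 448.6025 = 956.6199 mcg

957 mcg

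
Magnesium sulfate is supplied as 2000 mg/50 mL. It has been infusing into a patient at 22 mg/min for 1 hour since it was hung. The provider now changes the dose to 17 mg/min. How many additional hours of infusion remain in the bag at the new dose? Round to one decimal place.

Initial rate:
22 mg/min × 60 min/hr = 1320 mg/hr
Concentration = 2000 mg ÷ 50 mL = 40 mg/mL
Rate = 1320 mg/hr ÷ 40 mg/mL = 33 mL/hr
Volume infused so far = 33 mL/hr × 1 hr = 33 mL
Volume remaining = 50 − 33 = 17 mL
New rate:
17 mg/min × 60 min/hr = 1020 mg/hr
Rate = 1020 mg/hr ÷ 40 mg/mL = 25.5 mL/hr
Time remaining = 17 mL ÷ 25.5 mL/hr = 0.6666667 hr

0.7 hours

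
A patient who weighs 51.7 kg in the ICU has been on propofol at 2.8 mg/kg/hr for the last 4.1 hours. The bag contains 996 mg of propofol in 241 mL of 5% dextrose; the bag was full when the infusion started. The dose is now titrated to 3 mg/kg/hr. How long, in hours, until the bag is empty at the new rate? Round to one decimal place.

Initial rate:
Dose = 2.8 mg/kg/hr × 51.7 kg = 144.76 mg/hr
Concentration = 996 mg ÷ 241 mL = 4.13278 mg/mL
Rate = 144.76 mg/hr ÷ 4.13278 mg/mL = 35.02727 mL/hr
Volume infused so far = 35.02727 mL/hr × 4.1 hr = 143.6118 mL
Volume remaining = 241 − 143.6118 = 97.3882 mL
New rate:
Dose = 3 mg/kg/hr × 51.7 kg = 155.1 mg/hr
Rate = 155.1 mg/hr ÷ 4.13278 mg/mL = 37.52922 mL/hr
Time remaining = 97.3882 mL ÷ 37.52922 mL/hr = 2.594997 hr

2.6 hours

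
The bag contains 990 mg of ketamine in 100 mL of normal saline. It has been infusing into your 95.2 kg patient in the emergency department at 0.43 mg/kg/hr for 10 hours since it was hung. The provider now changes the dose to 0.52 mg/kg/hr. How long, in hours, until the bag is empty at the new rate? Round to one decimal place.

Initial rate:
Dose = 0.43 mg/kg/hr × 95.2 kg = 40.936 mg/hr
Concentration = 990 mg ÷ 100 mL = 9.9 mg/mL
Rate = 40.936 mg/hr ÷ 9.9 mg/mL = 4.134949 mL/hr
Volume infused so far = 4.134949 mL/hr × 10 hr = 41.34949 mL
Volume remaining = 100 − 41.34949 = 58.65051 mL
New rate:
Dose = 0.52 mg/kg/hr × 95.2 kg = 49.504 mg/hr
Rate = 49.504 mg/hr ÷ 9.9 mg/mL = 5.000404 mL/hr
Time remaining = 58.65051 mL ÷ 5.000404 mL/hr = 11.72915 hr

11.7 hours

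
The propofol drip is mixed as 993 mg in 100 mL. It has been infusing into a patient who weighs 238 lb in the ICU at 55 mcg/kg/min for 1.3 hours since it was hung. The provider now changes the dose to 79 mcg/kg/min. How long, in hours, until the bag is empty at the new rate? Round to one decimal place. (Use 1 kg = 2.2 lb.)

1.0 hours

Initial rate:
Weight = 238 lb ÷ 2.2 lb/kg = 108.1818 kg
Dose = 55 mcg/kg/min × 108.1818 kg = 5950 mcg/min
5950 mcg/min × 60 min/hr = 357000 mcg/hr
Concentration = 993 mg ÷ 100 mL = 9.93 mg/mL = 9930 mcg/mL
Rate = 357000 mcg/hr ÷ 9930 mcg/mL = 35.95166 mL/hr
Volume infused so far = 35.95166 mL/hr × 1.3 hr = 46.73716 mL
Volume remaining = 100 − 46.73716 = 53.26284 mL
New rate:
Dose = 79 mcg/kg/min × 108.1818 kg = 8546.364 mcg/min
8546.364 mcg/min × 60 min/hr = 512781.8 mcg/hr
Rate = 512781.8 mcg/hr ÷ 9930 mcg/mL = 51.63966 mL/hr
Time remaining = 53.26284 mL ÷ 51.63966 mL/hr = 1.031433 hr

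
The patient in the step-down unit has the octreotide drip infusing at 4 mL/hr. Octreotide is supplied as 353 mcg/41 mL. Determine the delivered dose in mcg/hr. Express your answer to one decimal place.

Concentration = 353 mcg ÷ 41 mL = 8.609756 mcg/mL
Drug rate = 4 mL/hr × 8.609756 mcg/mL = 34.43902 mcg/hr

34.4 mcg/hr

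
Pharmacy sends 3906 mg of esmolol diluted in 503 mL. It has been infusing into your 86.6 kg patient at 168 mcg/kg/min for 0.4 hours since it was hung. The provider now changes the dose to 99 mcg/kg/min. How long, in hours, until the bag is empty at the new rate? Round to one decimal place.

Initial rate:
Dose = 168 mcg/kg/min × 86.6 kg = 14548.8 mcg/min
14548.8 mcg/min × 60 min/hr = 872928 mcg/hr
Concentration = 3906 mg ÷ 503 mL = 7.765408 mg/mL = 7765.408 mcg/mL
Rate = 872928 mcg/hr ÷ 7765.408 mcg/mL = 112.4124 mL/hr
Volume infused so far = 112.4124 mL/hr × 0.4 hr = 44.96495 mL
Volume remaining = 503 − 44.96495 = 458.035 mL
New rate:
Dose = 99 mcg/kg/min × 86.6 kg = 8573.4 mcg/min
8573.4 mcg/min × 60 min/hr = 514404 mcg/hr
Rate = 514404 mcg/hr ÷ 7765.408 mcg/mL = 66.24301 mL/hr
Time remaining = 458.035 mL ÷ 66.24301 mL/hr = 6.914466 hr

6.9 hours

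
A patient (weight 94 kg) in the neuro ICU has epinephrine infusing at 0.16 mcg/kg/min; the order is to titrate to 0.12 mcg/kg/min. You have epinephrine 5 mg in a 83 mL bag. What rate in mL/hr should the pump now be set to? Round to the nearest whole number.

11 mL/hr

Dose = 0.12 mcg/kg/min × 94 kg = 11.28 mcg/min
11.28 mcg/min × 60 min/hr = 676.8 mcg/hr
Concentration = 5 mg ÷ 83 mL = 0.06024096 mg/mL = 60.24096 mcg/mL
Rate = 676.8 mcg/hr ÷ 60.24096 mcg/mL = 11.23488 mL/hr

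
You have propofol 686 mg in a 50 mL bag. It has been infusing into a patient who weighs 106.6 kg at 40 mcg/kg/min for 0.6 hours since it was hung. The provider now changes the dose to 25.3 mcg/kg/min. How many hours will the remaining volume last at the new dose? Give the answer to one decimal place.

Initial rate:
Dose = 40 mcg/kg/min × 106.6 kg = 4264 mcg/min
4264 mcg/min × 60 min/hr = 255840 mcg/hr
Concentration = 686 mg ÷ 50 mL = 13.72 mg/mL = 13720 mcg/mL
Rate = 255840 mcg/hr ÷ 13720 mcg/mL = 18.64723 mL/hr
Volume infused so far = 18.64723 mL/hr × 0.6 hr = 11.18834 mL
Volume remaining = 50 − 11.18834 = 38.81166 mL
New rate:
Dose = 25.3 mcg/kg/min × 106.6 kg = 2696.98 mcg/min
2696.98 mcg/min × 60 min/hr = 161818.8 mcg/hr
Rate = 161818.8 mcg/hr ÷ 13720 mcg/mL = 11.79437 mL/hr
Time remaining = 38.81166 mL ÷ 11.79437 mL/hr = 3.290693 hr

3.3 hours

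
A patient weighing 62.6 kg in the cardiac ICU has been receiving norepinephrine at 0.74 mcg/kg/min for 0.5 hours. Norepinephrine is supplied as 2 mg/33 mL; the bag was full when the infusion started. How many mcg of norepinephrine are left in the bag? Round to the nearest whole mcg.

610 mcg

Dose = 0.74 mcg/kg/min × 62.6 kg = 46.324 mcg/min
46.324 mcg/min × 60 min/hr = 2779.44 mcg/hr
Concentration = 2 mg ÷ 33 mL = 0.06060606 mg/mL = 60.60606 mcg/mL
Rate = 2779.44 mcg/hr ÷ 60.60606 mcg/mL = 45.86076 mL/hr
Volume infused = 45.86076 mL/hr × 0.5 hr = 22.93038 mL
Volume remaining = 33 − 22.93038 = 10.06962 mL
Drug remaining = 10.06962 mL × 60.60606 mcg/mL = 610.28 mcg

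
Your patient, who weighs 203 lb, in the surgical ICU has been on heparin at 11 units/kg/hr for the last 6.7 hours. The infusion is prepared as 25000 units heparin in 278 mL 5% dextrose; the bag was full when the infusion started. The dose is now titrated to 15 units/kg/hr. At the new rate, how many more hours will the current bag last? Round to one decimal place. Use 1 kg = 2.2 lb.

Initial rate:
Weight = 203 lb ÷ 2.2 lb/kg = 92.27273 kg
Dose = 11 units/kg/hr × 92.27273 kg = 1015 units/hr
Concentration = 25000 units ÷ 278 mL = 89.92806 units/mL
Rate = 1015 units/hr ÷ 89.92806 units/mL = 11.2868 mL/hr
Volume infused so far = 11.2868 mL/hr × 6.7 hr = 75.62156 mL
Volume remaining = 278 − 75.62156 = 202.3784 mL
New rate:
Dose = 15 units/kg/hr × 92.27273 kg = 1384.091 units/hr
Rate = 1384.091 units/hr ÷ 89.92806 units/mL = 15.39109 mL/hr
Time remaining = 202.3784 mL ÷ 15.39109 mL/hr = 13.14906 hr

13.1 hours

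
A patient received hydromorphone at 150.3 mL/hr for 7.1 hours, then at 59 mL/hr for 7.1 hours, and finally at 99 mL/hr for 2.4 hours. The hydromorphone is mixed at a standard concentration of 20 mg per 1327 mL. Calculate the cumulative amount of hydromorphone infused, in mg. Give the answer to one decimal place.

Concentration = 20 mg ÷ 1327 mL = 0.01507159 mg/mL
Stage 1: 150.3 mL/hr × 7.1 hr = 1067.13 mL → 1067.13 mL × 0.01507159 mg/mL = 16.08335 mg
Stage 2: 59 mL/hr × 7.1 hr = 418.9 mL → 418.9 mL × 0.01507159 mg/mL = 6.313489 mg
Stage 3: 99 mL/hr × 2.4 hr = 237.6 mL → 237.6 mL × 0.01507159 mg/mL = 3.58101 mg
Total = 16.08335 + 6.313489 + 3.58101 = 25.97784 mg

26.0 mg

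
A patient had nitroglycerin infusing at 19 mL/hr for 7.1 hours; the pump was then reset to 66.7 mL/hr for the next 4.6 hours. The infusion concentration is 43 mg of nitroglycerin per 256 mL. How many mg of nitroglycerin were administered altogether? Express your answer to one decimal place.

Concentration = 43 mg ÷ 256 mL = 0.1679688 mg/mL
Stage 1: 19 mL/hr × 7.1 hr = 134.9 mL → 134.9 mL × 0.1679688 mg/mL = 22.65898 mg
Stage 2: 66.7 mL/hr × 4.6 hr = 306.82 mL → 306.82 mL × 0.1679688 mg/mL = 51.53617 mg
Total = 22.65898 + 51.53617 = 74.19516 mg

74.2 mg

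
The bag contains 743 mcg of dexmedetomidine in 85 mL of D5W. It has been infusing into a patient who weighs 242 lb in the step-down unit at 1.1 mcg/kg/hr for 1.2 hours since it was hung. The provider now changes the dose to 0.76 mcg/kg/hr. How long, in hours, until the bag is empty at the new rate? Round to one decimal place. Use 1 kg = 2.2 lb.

7.2 hours

Initial rate:
Weight = 242 lb ÷ 2.2 lb/kg = 110 kg
Dose = 1.1 mcg/kg/hr × 110 kg = 121 mcg/hr
Concentration = 743 mcg ÷ 85 mL = 8.741176 mcg/mL
Rate = 121 mcg/hr ÷ 8.741176 mcg/mL = 13.84253 mL/hr
Volume infused so far = 13.84253 mL/hr × 1.2 hr = 16.61104 mL
Volume remaining = 85 − 16.61104 = 68.38896 mL
New rate:
Dose = 0.76 mcg/kg/hr × 110 kg = 83.6 mcg/hr
Rate = 83.6 mcg/hr ÷ 8.741176 mcg/mL = 9.56393 mL/hr
Time remaining = 68.38896 mL ÷ 9.56393 mL/hr = 7.150718 hr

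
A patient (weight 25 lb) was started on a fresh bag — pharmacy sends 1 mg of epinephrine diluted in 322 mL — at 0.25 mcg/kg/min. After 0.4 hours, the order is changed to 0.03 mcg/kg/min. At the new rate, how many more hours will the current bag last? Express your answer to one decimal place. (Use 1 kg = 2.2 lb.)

45.6 hours

Initial rate:
Weight = 25 lb ÷ 2.2 lb/kg = 11.36364 kg
Dose = 0.25 mcg/kg/min × 11.36364 kg = 2.840909 mcg/min
2.840909 mcg/min × 60 min/hr = 170.4545 mcg/hr
Concentration = 1 mg ÷ 322 mL = 0.00310559 mg/mL = 3.10559 mcg/mL
Rate = 170.4545 mcg/hr ÷ 3.10559 mcg/mL = 54.88636 mL/hr
Volume infused so far = 54.88636 mL/hr × 0.4 hr = 21.95455 mL
Volume remaining = 322 − 21.95455 = 300.0455 mL
New rate:
Dose = 0.03 mcg/kg/min × 11.36364 kg = 0.3409091 mcg/min
0.3409091 mcg/min × 60 min/hr = 20.45455 mcg/hr
Rate = 20.45455 mcg/hr ÷ 3.10559 mcg/mL = 6.586364 mL/hr
Time remaining = 300.0455 mL ÷ 6.586364 mL/hr = 45.55556 hr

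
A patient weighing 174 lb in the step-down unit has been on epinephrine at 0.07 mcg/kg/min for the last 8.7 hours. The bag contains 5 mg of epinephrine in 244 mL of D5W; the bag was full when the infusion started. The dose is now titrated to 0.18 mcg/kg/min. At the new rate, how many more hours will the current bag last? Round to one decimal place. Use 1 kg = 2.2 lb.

Initial rate:
Weight = 174 lb ÷ 2.2 lb/kg = 79.09091 kg
Dose = 0.07 mcg/kg/min × 79.09091 kg = 5.536364 mcg/min
5.536364 mcg/min × 60 min/hr = 332.1818 mcg/hr
Concentration = 5 mg ÷ 244 mL = 0.0204918 mg/mL = 20.4918 mcg/mL
Rate = 332.1818 mcg/hr ÷ 20.4918 mcg/mL = 16.21047 mL/hr
Volume infused so far = 16.21047 mL/hr × 8.7 hr = 141.0311 mL
Volume remaining = 244 − 141.0311 = 102.9689 mL
New rate:
Dose = 0.18 mcg/kg/min × 79.09091 kg = 14.23636 mcg/min
14.23636 mcg/min × 60 min/hr = 854.1818 mcg/hr
Rate = 854.1818 mcg/hr ÷ 20.4918 mcg/mL = 41.68407 mL/hr
Time remaining = 102.9689 mL ÷ 41.68407 mL/hr = 2.470221 hr

2.5 hours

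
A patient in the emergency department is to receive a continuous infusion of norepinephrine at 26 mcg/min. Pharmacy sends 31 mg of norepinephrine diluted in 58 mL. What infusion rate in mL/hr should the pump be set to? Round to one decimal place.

26 mcg/min × 60 min/hr = 1560 mcg/hr
Concentration = 31 mg ÷ 58 mL = 0.5344828 mg/mL = 534.4828 mcg/mL
Rate = 1560 mcg/hr ÷ 534.4828 mcg/mL = 2.91871 mL/hr

2.9 mL/hr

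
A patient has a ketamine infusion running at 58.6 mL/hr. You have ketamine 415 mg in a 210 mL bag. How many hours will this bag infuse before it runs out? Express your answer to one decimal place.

Duration = 210 mL ÷ 58.6 mL/hr = 3.583618 hr

3.6 hours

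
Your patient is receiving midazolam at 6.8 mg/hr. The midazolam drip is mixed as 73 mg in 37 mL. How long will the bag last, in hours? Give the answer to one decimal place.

10.7 hours

Concentration = 73 mg ÷ 37 mL = 1.972973 mg/mL
Rate = 6.8 mg/hr ÷ 1.972973 mg/mL = 3.446575 mL/hr
Duration = 37 mL ÷ 3.446575 mL/hr = 10.73529 hr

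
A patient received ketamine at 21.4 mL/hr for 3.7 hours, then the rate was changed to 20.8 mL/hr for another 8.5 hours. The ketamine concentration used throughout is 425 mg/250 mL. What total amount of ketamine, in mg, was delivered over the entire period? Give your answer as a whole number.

435 mg

Concentration = 425 mg ÷ 250 mL = 1.7 mg/mL
Stage 1: 21.4 mL/hr × 3.7 hr = 79.18 mL → 79.18 mL × 1.7 mg/mL = 134.606 mg
Stage 2: 20.8 mL/hr × 8.5 hr = 176.8 mL → 176.8 mL × 1.7 mg/mL = 300.56 mg
Total = 134.606 + 300.56 = 435.166 mg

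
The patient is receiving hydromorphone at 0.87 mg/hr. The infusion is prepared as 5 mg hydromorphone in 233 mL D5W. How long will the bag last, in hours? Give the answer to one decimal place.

Concentration = 5 mg ÷ 233 mL = 0.02145923 mg/mL
Rate = 0.87 mg/hr ÷ 0.02145923 mg/mL = 40.542 mL/hr
Duration = 233 mL ÷ 40.542 mL/hr = 5.747126 hr

5.7 hours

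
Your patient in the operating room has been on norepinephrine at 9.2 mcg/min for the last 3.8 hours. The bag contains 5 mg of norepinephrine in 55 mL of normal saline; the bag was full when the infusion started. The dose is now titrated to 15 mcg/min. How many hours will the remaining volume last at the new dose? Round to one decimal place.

Initial rate:
9.2 mcg/min × 60 min/hr = 552 mcg/hr
Concentration = 5 mg ÷ 55 mL = 0.09090909 mg/mL = 90.90909 mcg/mL
Rate = 552 mcg/hr ÷ 90.90909 mcg/mL = 6.072 mL/hr
Volume infused so far = 6.072 mL/hr × 3.8 hr = 23.0736 mL
Volume remaining = 55 − 23.0736 = 31.9264 mL
New rate:
15 mcg/min × 60 min/hr = 900 mcg/hr
Rate = 900 mcg/hr ÷ 90.90909 mcg/mL = 9.9 mL/hr
Time remaining = 31.9264 mL ÷ 9.9 mL/hr = 3.224889 hr

3.2 hours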